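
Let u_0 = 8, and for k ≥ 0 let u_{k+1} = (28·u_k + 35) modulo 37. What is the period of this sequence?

18

We have u_0 = 8; u_1 = 0; u_2 = 35; u_3 = 16; u_4 = 2; u_5 = 17; u_6 = 30; u_7 = 24; u_8 = 4; u_9 = 36; u_{10} = 7; u_{11} = 9; u_{12} = 28; u_{13} = 5; u_{14} = 27; u_{15} = 14; u_{16} = 20; u_{17} = 3; u_{18} = 8.
Since u_{18} = u_0 = 8, the sequence is periodic with period 18.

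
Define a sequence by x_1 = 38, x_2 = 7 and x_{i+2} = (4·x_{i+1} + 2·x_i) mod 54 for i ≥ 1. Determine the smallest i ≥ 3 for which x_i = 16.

We have x_1 = 38, x_2 = 7, x_3 = 50, x_4 = 52, x_5 = 38, x_6 = 40, x_7 = 20, x_8 = 52, x_9 = 32, x_{10} = 16, x_{11} = 20, x_{12} = 4, x_{13} = 2, x_{14} = 16, x_{15} = 14, x_{16} = 34, x_{17} = 2, x_{18} = 22, x_{19} = 38, x_{20} = 34, x_{21} = 50, x_{22} = 52.
Since (x_{21}, x_{22}) = (x_3, x_4) = (50, 52) (two consecutive terms determine the rest), the sequence is eventually periodic: after a pre-period of length 2 it cycles with period 18.
The value 16 first appears (with i ≥ 3) at x_{10}.

10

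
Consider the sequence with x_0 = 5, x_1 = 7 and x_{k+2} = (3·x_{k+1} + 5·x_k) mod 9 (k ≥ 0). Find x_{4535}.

x_0 = 5; x_1 = 7; x_2 = 1; x_3 = 2; x_4 = 2; x_5 = 7; x_6 = 4; x_7 = 2; x_8 = 8; x_9 = 7; x_{10} = 7; x_{11} = 2; x_{12} = 5; x_{13} = 7.
Since (x_{12}, x_{13}) = (x_0, x_1) = (5, 7) (two consecutive terms determine the rest), the sequence is periodic with period 12.
(4535 - 0) mod 12 = 11, so x_{4535} = x_{11} = 2.

2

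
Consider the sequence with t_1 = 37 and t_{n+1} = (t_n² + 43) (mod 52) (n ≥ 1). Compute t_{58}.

0

We have t_1 = 37; t_2 = 8; t_3 = 3; t_4 = 0; t_5 = 43; t_6 = 20; t_7 = 27; t_8 = 44; t_9 = 3.
Since t_9 = t_3 = 3, the sequence is eventually periodic: after a pre-period of length 2 it cycles with period 6.
For n ≥ 3, t_n depends only on (n - 3) mod 6. (58 - 3) mod 6 = 1, so t_{58} = t_4 = 0.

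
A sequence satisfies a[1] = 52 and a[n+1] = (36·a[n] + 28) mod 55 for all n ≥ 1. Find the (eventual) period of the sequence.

a[1] = 52,  a[2] = 30,  a[3] = 8,  a[4] = 41,  a[5] = 19,  a[6] = 52.
Since a[6] = a[1] = 52, the sequence is periodic with period 5.

5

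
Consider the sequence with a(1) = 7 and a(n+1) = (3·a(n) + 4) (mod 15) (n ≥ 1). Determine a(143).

We have a(1) = 7, a(2) = 10, a(3) = 4, a(4) = 1, a(5) = 7.
Since a(5) = a(1) = 7, the sequence is periodic with period 4.
So a(143) = a(1 + ((143-1) mod 4)) = a(3) = 4.

4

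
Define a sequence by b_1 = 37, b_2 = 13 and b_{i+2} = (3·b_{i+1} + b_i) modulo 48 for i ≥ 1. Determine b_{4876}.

Computing terms: b_1 = 37, b_2 = 13, b_3 = 28, b_4 = 1, b_5 = 31, b_6 = 46, b_7 = 25, b_8 = 25, b_9 = 4, b_{10} = 37, b_{11} = 19, b_{12} = 46, b_{13} = 13, b_{14} = 37, b_{15} = 28, b_{16} = 25, b_{17} = 7, b_{18} = 46, b_{19} = 1, b_{20} = 1, b_{21} = 4, b_{22} = 13, b_{23} = 43, b_{24} = 46, b_{25} = 37, b_{26} = 13.
The sequence repeats with period 24.
(4876 - 1) mod 24 = 3, so b_{4876} = b_4 = 1.

1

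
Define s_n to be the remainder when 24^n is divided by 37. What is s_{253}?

24

We have s_1 = 24; s_2 = 21; s_3 = 23; s_4 = 34; s_5 = 2; s_6 = 11; s_7 = 5; s_8 = 9; s_9 = 31; s_{10} = 4; s_{11} = 22; s_{12} = 10; s_{13} = 18; s_{14} = 25; s_{15} = 8; s_{16} = 7; s_{17} = 20; s_{18} = 36; s_{19} = 13; s_{20} = 16; s_{21} = 14; s_{22} = 3; s_{23} = 35; s_{24} = 26; s_{25} = 32; s_{26} = 28; s_{27} = 6; s_{28} = 33; s_{29} = 15; s_{30} = 27; s_{31} = 19; s_{32} = 12; s_{33} = 29; s_{34} = 30; s_{35} = 17; s_{36} = 1; s_{37} = 24.
The sequence repeats with period 36.
(253 - 1) mod 36 = 0, so s_{253} = s_1 = 24.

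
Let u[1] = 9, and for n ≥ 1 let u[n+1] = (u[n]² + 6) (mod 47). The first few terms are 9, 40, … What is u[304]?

We have u[1] = 9; u[2] = 40; u[3] = 8; u[4] = 23; u[5] = 18; u[6] = 1; u[7] = 7; u[8] = 8.
Since u[8] = u[3] = 8, the sequence is eventually periodic: after a pre-period of length 2 it cycles with period 5.
For n ≥ 3, u[n] depends only on (n - 3) mod 5. (304 - 3) mod 5 = 1, so u[304] = u[4] = 23.

23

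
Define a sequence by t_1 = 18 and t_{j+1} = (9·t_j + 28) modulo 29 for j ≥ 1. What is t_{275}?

6

Listing terms: t_1 = 18,  t_2 = 16,  t_3 = 27,  t_4 = 10,  t_5 = 2,  t_6 = 17,  t_7 = 7,  t_8 = 4,  t_9 = 6,  t_{10} = 24,  t_{11} = 12,  t_{12} = 20,  t_{13} = 5,  t_{14} = 15,  t_{15} = 18.
Since t_{15} = t_1 = 18, the sequence is periodic with period 14.
(275 - 1) mod 14 = 8, so t_{275} = t_9 = 6.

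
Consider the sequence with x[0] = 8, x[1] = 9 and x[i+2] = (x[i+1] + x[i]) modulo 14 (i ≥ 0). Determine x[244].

1

Listing terms: x[0] = 8, x[1] = 9, x[2] = 3, x[3] = 12, x[4] = 1, x[5] = 13, x[6] = 0, x[7] = 13, x[8] = 13, x[9] = 12, x[10] = 11, x[11] = 9, x[12] = 6, x[13] = 1, x[14] = 7, x[15] = 8, x[16] = 1, x[17] = 9, x[18] = 10, x[19] = 5, x[20] = 1, x[21] = 6, x[22] = 7, x[23] = 13, x[24] = 6, x[25] = 5, x[26] = 11, x[27] = 2, x[28] = 13, x[29] = 1, x[30] = 0, x[31] = 1, x[32] = 1, x[33] = 2, x[34] = 3, x[35] = 5, x[36] = 8, x[37] = 13, x[38] = 7, x[39] = 6, x[40] = 13, x[41] = 5, x[42] = 4, x[43] = 9, x[44] = 13, x[45] = 8, x[46] = 7, x[47] = 1, x[48] = 8, x[49] = 9.
The sequence repeats with period 48.
(244 - 0) mod 48 = 4, so x[244] = x[4] = 1.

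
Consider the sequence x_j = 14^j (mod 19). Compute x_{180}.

1

We have x_1 = 14,  x_2 = 6,  x_3 = 8,  x_4 = 17,  x_5 = 10,  x_6 = 7,  x_7 = 3,  x_8 = 4,  x_9 = 18,  x_{10} = 5,  x_{11} = 13,  x_{12} = 11,  x_{13} = 2,  x_{14} = 9,  x_{15} = 12,  x_{16} = 16,  x_{17} = 15,  x_{18} = 1,  x_{19} = 14.
Since x_{19} = x_1 = 14, the sequence is periodic with period 18.
So x_{180} = x_{1 + ((180-1) mod 18)} = x_{18} = 1.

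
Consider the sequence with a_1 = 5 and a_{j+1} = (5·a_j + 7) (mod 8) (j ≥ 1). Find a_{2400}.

6

Listing terms: a_1 = 5; a_2 = 0; a_3 = 7; a_4 = 2; a_5 = 1; a_6 = 4; a_7 = 3; a_8 = 6; a_9 = 5.
The sequence repeats with period 8.
So a_{2400} = a_{1 + ((2400-1) mod 8)} = a_8 = 6.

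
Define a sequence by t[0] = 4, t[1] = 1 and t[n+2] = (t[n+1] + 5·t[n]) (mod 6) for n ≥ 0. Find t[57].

Listing terms: t[0] = 4,  t[1] = 1,  t[2] = 3,  t[3] = 2,  t[4] = 5,  t[5] = 3,  t[6] = 4,  t[7] = 1.
The sequence repeats with period 6.
So t[57] = t[0 + ((57-0) mod 6)] = t[3] = 2.

2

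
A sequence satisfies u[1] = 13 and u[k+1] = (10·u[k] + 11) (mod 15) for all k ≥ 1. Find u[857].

6

Computing terms: u[1] = 13; u[2] = 6; u[3] = 11; u[4] = 1; u[5] = 6.
Since u[5] = u[2] = 6, the sequence is eventually periodic: after a pre-period of length 1 it cycles with period 3.
For k ≥ 2, u[k] depends only on (k - 2) mod 3. (857 - 2) mod 3 = 0, so u[857] = u[2] = 6.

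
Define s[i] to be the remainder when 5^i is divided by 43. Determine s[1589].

Computing terms: s[0] = 1,  s[1] = 5,  s[2] = 25,  s[3] = 39,  s[4] = 23,  s[5] = 29,  s[6] = 16,  s[7] = 37,  s[8] = 13,  s[9] = 22,  s[10] = 24,  s[11] = 34,  s[12] = 41,  s[13] = 33,  s[14] = 36,  s[15] = 8,  s[16] = 40,  s[17] = 28,  s[18] = 11,  s[19] = 12,  s[20] = 17,  s[21] = 42,  s[22] = 38,  s[23] = 18,  s[24] = 4,  s[25] = 20,  s[26] = 14,  s[27] = 27,  s[28] = 6,  s[29] = 30,  s[30] = 21,  s[31] = 19,  s[32] = 9,  s[33] = 2,  s[34] = 10,  s[35] = 7,  s[36] = 35,  s[37] = 3,  s[38] = 15,  s[39] = 32,  s[40] = 31,  s[41] = 26,  s[42] = 1.
The sequence repeats with period 42.
So s[1589] = s[0 + ((1589-0) mod 42)] = s[35] = 7.

7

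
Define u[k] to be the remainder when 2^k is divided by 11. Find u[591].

2

Listing terms: u[1] = 2, u[2] = 4, u[3] = 8, u[4] = 5, u[5] = 10, u[6] = 9, u[7] = 7, u[8] = 3, u[9] = 6, u[10] = 1, u[11] = 2.
Since u[11] = u[1] = 2, the sequence is periodic with period 10.
So u[591] = u[1 + ((591-1) mod 10)] = u[1] = 2.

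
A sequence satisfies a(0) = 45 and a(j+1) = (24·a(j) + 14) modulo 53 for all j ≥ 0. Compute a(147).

52

Computing terms: a(0) = 45, a(1) = 34, a(2) = 35, a(3) = 6, a(4) = 52, a(5) = 43, a(6) = 39, a(7) = 49, a(8) = 24, a(9) = 7, a(10) = 23, a(11) = 36, a(12) = 30, a(13) = 45.
Since a(13) = a(0) = 45, the sequence is periodic with period 13.
So a(147) = a(0 + ((147-0) mod 13)) = a(4) = 52.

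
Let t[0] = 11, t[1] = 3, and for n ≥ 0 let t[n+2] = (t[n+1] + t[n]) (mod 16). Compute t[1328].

14

We have t[0] = 11, t[1] = 3, t[2] = 14, t[3] = 1, t[4] = 15, t[5] = 0, t[6] = 15, t[7] = 15, t[8] = 14, t[9] = 13, t[10] = 11, t[11] = 8, t[12] = 3, t[13] = 11, t[14] = 14, t[15] = 9, t[16] = 7, t[17] = 0, t[18] = 7, t[19] = 7, t[20] = 14, t[21] = 5, t[22] = 3, t[23] = 8, t[24] = 11, t[25] = 3.
The sequence repeats with period 24.
So t[1328] = t[0 + ((1328-0) mod 24)] = t[8] = 14.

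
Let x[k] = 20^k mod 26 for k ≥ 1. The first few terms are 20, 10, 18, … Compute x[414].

12

We have x[1] = 20, x[2] = 10, x[3] = 18, x[4] = 22, x[5] = 24, x[6] = 12, x[7] = 6, x[8] = 16, x[9] = 8, x[10] = 4, x[11] = 2, x[12] = 14, x[13] = 20.
Since x[13] = x[1] = 20, the sequence is periodic with period 12.
(414 - 1) mod 12 = 5, so x[414] = x[6] = 12.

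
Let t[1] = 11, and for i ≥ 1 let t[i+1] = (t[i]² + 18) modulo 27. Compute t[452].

4

t[1] = 11,  t[2] = 4,  t[3] = 7,  t[4] = 13,  t[5] = 25,  t[6] = 22,  t[7] = 16,  t[8] = 4.
Since t[8] = t[2] = 4, the sequence is eventually periodic: after a pre-period of length 1 it cycles with period 6.
For i ≥ 2, t[i] depends only on (i - 2) mod 6. (452 - 2) mod 6 = 0, so t[452] = t[2] = 4.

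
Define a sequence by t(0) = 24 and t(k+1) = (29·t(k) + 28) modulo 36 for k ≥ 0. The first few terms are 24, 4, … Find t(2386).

t(0) = 24, t(1) = 4, t(2) = 0, t(3) = 28, t(4) = 12, t(5) = 16, t(6) = 24.
Since t(6) = t(0) = 24, the sequence is periodic with period 6.
So t(2386) = t(0 + ((2386-0) mod 6)) = t(4) = 12.

12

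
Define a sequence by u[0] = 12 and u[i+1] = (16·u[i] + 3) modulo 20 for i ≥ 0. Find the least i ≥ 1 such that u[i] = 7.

5

u[0] = 12,  u[1] = 15,  u[2] = 3,  u[3] = 11,  u[4] = 19,  u[5] = 7,  u[6] = 15.
Since u[6] = u[1] = 15, the sequence is eventually periodic: after a pre-period of length 1 it cycles with period 5.
The value 7 first appears (with i ≥ 1) at u[5].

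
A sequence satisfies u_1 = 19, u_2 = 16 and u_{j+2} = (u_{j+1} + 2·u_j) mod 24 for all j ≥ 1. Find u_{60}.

6

Listing terms: u_1 = 19; u_2 = 16; u_3 = 6; u_4 = 14; u_5 = 2; u_6 = 6; u_7 = 10; u_8 = 22; u_9 = 18; u_{10} = 14; u_{11} = 2.
Since (u_{10}, u_{11}) = (u_4, u_5) = (14, 2) (two consecutive terms determine the rest), the sequence is eventually periodic: after a pre-period of length 3 it cycles with period 6.
For j ≥ 4, u_j depends only on (j - 4) mod 6. (60 - 4) mod 6 = 2, so u_{60} = u_6 = 6.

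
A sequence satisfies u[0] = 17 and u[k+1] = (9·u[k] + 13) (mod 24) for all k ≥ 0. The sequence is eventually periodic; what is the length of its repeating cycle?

Computing terms: u[0] = 17; u[1] = 22; u[2] = 19; u[3] = 16; u[4] = 13; u[5] = 10; u[6] = 7; u[7] = 4; u[8] = 1; u[9] = 22.
Since u[9] = u[1] = 22, the sequence is eventually periodic: after a pre-period of length 1 it cycles with period 8.

8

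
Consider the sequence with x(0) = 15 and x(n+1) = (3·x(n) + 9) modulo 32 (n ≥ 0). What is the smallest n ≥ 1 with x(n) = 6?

9

Computing terms: x(0) = 15; x(1) = 22; x(2) = 11; x(3) = 10; x(4) = 7; x(5) = 30; x(6) = 3; x(7) = 18; x(8) = 31; x(9) = 6; x(10) = 27; x(11) = 26; x(12) = 23; x(13) = 14; x(14) = 19; x(15) = 2; x(16) = 15.
The sequence repeats with period 16.
The value 6 first appears (with n ≥ 1) at x(9).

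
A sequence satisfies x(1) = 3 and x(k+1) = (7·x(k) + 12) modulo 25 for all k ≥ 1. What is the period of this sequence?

4

We have x(1) = 3, x(2) = 8, x(3) = 18, x(4) = 13, x(5) = 3.
The sequence repeats with period 4.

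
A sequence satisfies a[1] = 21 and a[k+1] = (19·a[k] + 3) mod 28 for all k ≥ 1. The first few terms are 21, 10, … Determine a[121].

21

a[1] = 21, a[2] = 10, a[3] = 25, a[4] = 2, a[5] = 13, a[6] = 26, a[7] = 21.
The sequence repeats with period 6.
So a[121] = a[1 + ((121-1) mod 6)] = a[1] = 21.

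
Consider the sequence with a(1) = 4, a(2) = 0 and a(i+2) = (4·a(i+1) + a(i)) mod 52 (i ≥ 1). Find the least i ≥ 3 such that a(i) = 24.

Listing terms: a(1) = 4,  a(2) = 0,  a(3) = 4,  a(4) = 16,  a(5) = 16,  a(6) = 28,  a(7) = 24,  a(8) = 20,  a(9) = 0,  a(10) = 20,  a(11) = 28,  a(12) = 28,  a(13) = 36,  a(14) = 16,  a(15) = 48,  a(16) = 0,  a(17) = 48,  a(18) = 36,  a(19) = 36,  a(20) = 24,  a(21) = 28,  a(22) = 32,  a(23) = 0,  a(24) = 32,  a(25) = 24,  a(26) = 24,  a(27) = 16,  a(28) = 36,  a(29) = 4,  a(30) = 0.
The sequence repeats with period 28.
The value 24 first appears (with i ≥ 3) at a(7).

7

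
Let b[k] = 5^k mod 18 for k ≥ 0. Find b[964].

13

b[0] = 1; b[1] = 5; b[2] = 7; b[3] = 17; b[4] = 13; b[5] = 11; b[6] = 1.
The sequence repeats with period 6.
So b[964] = b[0 + ((964-0) mod 6)] = b[4] = 13.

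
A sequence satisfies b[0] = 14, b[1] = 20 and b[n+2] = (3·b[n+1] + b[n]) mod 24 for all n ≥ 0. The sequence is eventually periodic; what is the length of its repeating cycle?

We have b[0] = 14, b[1] = 20, b[2] = 2, b[3] = 2, b[4] = 8, b[5] = 2, b[6] = 14, b[7] = 20.
The sequence repeats with period 6.

6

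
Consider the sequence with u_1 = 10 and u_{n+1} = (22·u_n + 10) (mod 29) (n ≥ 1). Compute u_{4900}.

Computing terms: u_1 = 10; u_2 = 27; u_3 = 24; u_4 = 16; u_5 = 14; u_6 = 28; u_7 = 17; u_8 = 7; u_9 = 19; u_{10} = 22; u_{11} = 1; u_{12} = 3; u_{13} = 18; u_{14} = 0; u_{15} = 10.
Since u_{15} = u_1 = 10, the sequence is periodic with period 14.
(4900 - 1) mod 14 = 13, so u_{4900} = u_{14} = 0.

0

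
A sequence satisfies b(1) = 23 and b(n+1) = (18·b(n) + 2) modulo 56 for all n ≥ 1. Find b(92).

Listing terms: b(1) = 23; b(2) = 24; b(3) = 42; b(4) = 30; b(5) = 38; b(6) = 14; b(7) = 30.
Since b(7) = b(4) = 30, the sequence is eventually periodic: after a pre-period of length 3 it cycles with period 3.
For n ≥ 4, b(n) depends only on (n - 4) mod 3. (92 - 4) mod 3 = 1, so b(92) = b(5) = 38.

38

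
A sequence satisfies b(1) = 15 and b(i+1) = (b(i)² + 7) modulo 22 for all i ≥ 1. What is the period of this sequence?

We have b(1) = 15; b(2) = 12; b(3) = 19; b(4) = 16; b(5) = 21; b(6) = 8; b(7) = 5; b(8) = 10; b(9) = 19.
Since b(9) = b(3) = 19, the sequence is eventually periodic: after a pre-period of length 2 it cycles with period 6.

6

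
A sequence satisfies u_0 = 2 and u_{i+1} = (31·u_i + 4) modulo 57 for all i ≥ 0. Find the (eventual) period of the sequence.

We have u_0 = 2,  u_1 = 9,  u_2 = 55,  u_3 = 56,  u_4 = 30,  u_5 = 22,  u_6 = 2.
The sequence repeats with period 6.

6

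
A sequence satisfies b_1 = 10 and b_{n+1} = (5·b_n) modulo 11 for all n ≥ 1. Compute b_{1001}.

Listing terms: b_1 = 10, b_2 = 6, b_3 = 8, b_4 = 7, b_5 = 2, b_6 = 10.
The sequence repeats with period 5.
So b_{1001} = b_{1 + ((1001-1) mod 5)} = b_1 = 10.

10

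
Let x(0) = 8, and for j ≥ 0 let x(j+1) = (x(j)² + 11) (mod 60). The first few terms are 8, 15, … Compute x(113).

We have x(0) = 8; x(1) = 15; x(2) = 56; x(3) = 27; x(4) = 20; x(5) = 51; x(6) = 32; x(7) = 15.
Since x(7) = x(1) = 15, the sequence is eventually periodic: after a pre-period of length 1 it cycles with period 6.
For j ≥ 1, x(j) depends only on (j - 1) mod 6. (113 - 1) mod 6 = 4, so x(113) = x(5) = 51.

51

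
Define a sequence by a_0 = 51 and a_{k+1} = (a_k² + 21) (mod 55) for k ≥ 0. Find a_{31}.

Computing terms: a_0 = 51,  a_1 = 37,  a_2 = 15,  a_3 = 26,  a_4 = 37.
Since a_4 = a_1 = 37, the sequence is eventually periodic: after a pre-period of length 1 it cycles with period 3.
For k ≥ 1, a_k depends only on (k - 1) mod 3. (31 - 1) mod 3 = 0, so a_{31} = a_1 = 37.

37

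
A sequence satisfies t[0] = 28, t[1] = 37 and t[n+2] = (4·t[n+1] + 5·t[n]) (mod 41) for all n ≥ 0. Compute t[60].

We have t[0] = 28,  t[1] = 37,  t[2] = 1,  t[3] = 25,  t[4] = 23,  t[5] = 12,  t[6] = 40,  t[7] = 15,  t[8] = 14,  t[9] = 8,  t[10] = 20,  t[11] = 38,  t[12] = 6,  t[13] = 9,  t[14] = 25,  t[15] = 22,  t[16] = 8,  t[17] = 19,  t[18] = 34,  t[19] = 26,  t[20] = 28,  t[21] = 37.
The sequence repeats with period 20.
So t[60] = t[0 + ((60-0) mod 20)] = t[0] = 28.

28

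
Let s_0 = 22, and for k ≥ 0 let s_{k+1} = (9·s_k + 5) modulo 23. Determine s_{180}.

s_0 = 22; s_1 = 19; s_2 = 15; s_3 = 2; s_4 = 0; s_5 = 5; s_6 = 4; s_7 = 18; s_8 = 6; s_9 = 13; s_{10} = 7; s_{11} = 22.
Since s_{11} = s_0 = 22, the sequence is periodic with period 11.
So s_{180} = s_{0 + ((180-0) mod 11)} = s_4 = 0.

0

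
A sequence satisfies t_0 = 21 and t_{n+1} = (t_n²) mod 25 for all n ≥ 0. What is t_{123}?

11

Listing terms: t_0 = 21, t_1 = 16, t_2 = 6, t_3 = 11, t_4 = 21.
Since t_4 = t_0 = 21, the sequence is periodic with period 4.
So t_{123} = t_{0 + ((123-0) mod 4)} = t_3 = 11.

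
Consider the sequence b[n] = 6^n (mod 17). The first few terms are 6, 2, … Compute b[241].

We have b[1] = 6; b[2] = 2; b[3] = 12; b[4] = 4; b[5] = 7; b[6] = 8; b[7] = 14; b[8] = 16; b[9] = 11; b[10] = 15; b[11] = 5; b[12] = 13; b[13] = 10; b[14] = 9; b[15] = 3; b[16] = 1; b[17] = 6.
Since b[17] = b[1] = 6, the sequence is periodic with period 16.
(241 - 1) mod 16 = 0, so b[241] = b[1] = 6.

6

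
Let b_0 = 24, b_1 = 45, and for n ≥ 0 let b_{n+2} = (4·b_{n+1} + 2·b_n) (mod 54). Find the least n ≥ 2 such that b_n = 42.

We have b_0 = 24, b_1 = 45, b_2 = 12, b_3 = 30, b_4 = 36, b_5 = 42, b_6 = 24, b_7 = 18, b_8 = 12, b_9 = 30.
Since (b_8, b_9) = (b_2, b_3) = (12, 30) (two consecutive terms determine the rest), the sequence is eventually periodic: after a pre-period of length 2 it cycles with period 6.
The value 42 first appears (with n ≥ 2) at b_5.

5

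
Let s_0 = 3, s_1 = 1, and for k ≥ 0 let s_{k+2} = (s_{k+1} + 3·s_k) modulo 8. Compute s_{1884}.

3

Listing terms: s_0 = 3; s_1 = 1; s_2 = 2; s_3 = 5; s_4 = 3; s_5 = 2; s_6 = 3; s_7 = 1.
Since (s_6, s_7) = (s_0, s_1) = (3, 1) (two consecutive terms determine the rest), the sequence is periodic with period 6.
(1884 - 0) mod 6 = 0, so s_{1884} = s_0 = 3.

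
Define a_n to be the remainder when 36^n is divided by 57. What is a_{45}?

a_1 = 36,  a_2 = 42,  a_3 = 30,  a_4 = 54,  a_5 = 6,  a_6 = 45,  a_7 = 24,  a_8 = 9,  a_9 = 39,  a_{10} = 36.
Since a_{10} = a_1 = 36, the sequence is periodic with period 9.
So a_{45} = a_{1 + ((45-1) mod 9)} = a_9 = 39.

39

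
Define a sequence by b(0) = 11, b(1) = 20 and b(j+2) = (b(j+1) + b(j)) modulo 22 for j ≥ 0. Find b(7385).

1

b(0) = 11,  b(1) = 20,  b(2) = 9,  b(3) = 7,  b(4) = 16,  b(5) = 1,  b(6) = 17,  b(7) = 18,  b(8) = 13,  b(9) = 9,  b(10) = 0,  b(11) = 9,  b(12) = 9,  b(13) = 18,  b(14) = 5,  b(15) = 1,  b(16) = 6,  b(17) = 7,  b(18) = 13,  b(19) = 20,  b(20) = 11,  b(21) = 9,  b(22) = 20,  b(23) = 7,  b(24) = 5,  b(25) = 12,  b(26) = 17,  b(27) = 7,  b(28) = 2,  b(29) = 9,  b(30) = 11,  b(31) = 20.
Since (b(30), b(31)) = (b(0), b(1)) = (11, 20) (two consecutive terms determine the rest), the sequence is periodic with period 30.
So b(7385) = b(0 + ((7385-0) mod 30)) = b(5) = 1.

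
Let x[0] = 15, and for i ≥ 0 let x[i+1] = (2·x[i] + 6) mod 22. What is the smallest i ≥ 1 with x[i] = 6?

Computing terms: x[0] = 15, x[1] = 14, x[2] = 12, x[3] = 8, x[4] = 0, x[5] = 6, x[6] = 18, x[7] = 20, x[8] = 2, x[9] = 10, x[10] = 4, x[11] = 14.
Since x[11] = x[1] = 14, the sequence is eventually periodic: after a pre-period of length 1 it cycles with period 10.
The value 6 first appears (with i ≥ 1) at x[5].

5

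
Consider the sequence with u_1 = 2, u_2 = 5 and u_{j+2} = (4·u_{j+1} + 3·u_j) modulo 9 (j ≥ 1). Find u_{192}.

8

u_1 = 2, u_2 = 5, u_3 = 8, u_4 = 2, u_5 = 5.
The sequence repeats with period 3.
So u_{192} = u_{1 + ((192-1) mod 3)} = u_3 = 8.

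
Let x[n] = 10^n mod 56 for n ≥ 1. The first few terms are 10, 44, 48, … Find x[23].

40

Computing terms: x[1] = 10, x[2] = 44, x[3] = 48, x[4] = 32, x[5] = 40, x[6] = 8, x[7] = 24, x[8] = 16, x[9] = 48.
Since x[9] = x[3] = 48, the sequence is eventually periodic: after a pre-period of length 2 it cycles with period 6.
For n ≥ 3, x[n] depends only on (n - 3) mod 6. (23 - 3) mod 6 = 2, so x[23] = x[5] = 40.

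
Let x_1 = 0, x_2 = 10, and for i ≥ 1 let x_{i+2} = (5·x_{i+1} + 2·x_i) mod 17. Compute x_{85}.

5

Listing terms: x_1 = 0,  x_2 = 10,  x_3 = 16,  x_4 = 15,  x_5 = 5,  x_6 = 4,  x_7 = 13,  x_8 = 5,  x_9 = 0,  x_{10} = 10.
The sequence repeats with period 8.
(85 - 1) mod 8 = 4, so x_{85} = x_5 = 5.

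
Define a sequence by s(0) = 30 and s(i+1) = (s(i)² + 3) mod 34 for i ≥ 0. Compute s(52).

4

Computing terms: s(0) = 30; s(1) = 19; s(2) = 24; s(3) = 1; s(4) = 4; s(5) = 19.
Since s(5) = s(1) = 19, the sequence is eventually periodic: after a pre-period of length 1 it cycles with period 4.
For i ≥ 1, s(i) depends only on (i - 1) mod 4. (52 - 1) mod 4 = 3, so s(52) = s(4) = 4.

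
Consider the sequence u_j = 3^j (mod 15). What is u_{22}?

9

Listing terms: u_1 = 3; u_2 = 9; u_3 = 12; u_4 = 6; u_5 = 3.
The sequence repeats with period 4.
(22 - 1) mod 4 = 1, so u_{22} = u_2 = 9.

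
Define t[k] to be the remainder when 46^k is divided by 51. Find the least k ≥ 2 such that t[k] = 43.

10

Computing terms: t[1] = 46, t[2] = 25, t[3] = 28, t[4] = 13, t[5] = 37, t[6] = 19, t[7] = 7, t[8] = 16, t[9] = 22, t[10] = 43, t[11] = 40, t[12] = 4, t[13] = 31, t[14] = 49, t[15] = 10, t[16] = 1, t[17] = 46.
The sequence repeats with period 16.
The value 43 first appears (with k ≥ 2) at t[10].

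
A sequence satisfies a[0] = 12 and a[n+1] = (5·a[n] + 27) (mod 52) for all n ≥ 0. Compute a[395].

49

Computing terms: a[0] = 12,  a[1] = 35,  a[2] = 46,  a[3] = 49,  a[4] = 12.
The sequence repeats with period 4.
(395 - 0) mod 4 = 3, so a[395] = a[3] = 49.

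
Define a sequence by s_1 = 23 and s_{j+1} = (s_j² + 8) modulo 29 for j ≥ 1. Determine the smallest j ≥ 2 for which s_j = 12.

6

Listing terms: s_1 = 23,  s_2 = 15,  s_3 = 1,  s_4 = 9,  s_5 = 2,  s_6 = 12,  s_7 = 7,  s_8 = 28,  s_9 = 9.
Since s_9 = s_4 = 9, the sequence is eventually periodic: after a pre-period of length 3 it cycles with period 5.
The value 12 first appears (with j ≥ 2) at s_6.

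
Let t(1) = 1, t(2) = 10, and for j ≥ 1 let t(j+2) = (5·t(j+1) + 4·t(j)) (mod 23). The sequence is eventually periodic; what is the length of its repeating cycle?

22

Listing terms: t(1) = 1; t(2) = 10; t(3) = 8; t(4) = 11; t(5) = 18; t(6) = 19; t(7) = 6; t(8) = 14; t(9) = 2; t(10) = 20; t(11) = 16; t(12) = 22; t(13) = 13; t(14) = 15; t(15) = 12; t(16) = 5; t(17) = 4; t(18) = 17; t(19) = 9; t(20) = 21; t(21) = 3; t(22) = 7; t(23) = 1; t(24) = 10.
The sequence repeats with period 22.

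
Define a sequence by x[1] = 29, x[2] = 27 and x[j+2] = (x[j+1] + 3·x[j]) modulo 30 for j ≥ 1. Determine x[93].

We have x[1] = 29,  x[2] = 27,  x[3] = 24,  x[4] = 15,  x[5] = 27,  x[6] = 12,  x[7] = 3,  x[8] = 9,  x[9] = 18,  x[10] = 15,  x[11] = 9,  x[12] = 24,  x[13] = 21,  x[14] = 3,  x[15] = 6,  x[16] = 15,  x[17] = 3,  x[18] = 18,  x[19] = 27,  x[20] = 21,  x[21] = 12,  x[22] = 15,  x[23] = 21,  x[24] = 6,  x[25] = 9,  x[26] = 27,  x[27] = 24.
Since (x[26], x[27]) = (x[2], x[3]) = (27, 24) (two consecutive terms determine the rest), the sequence is eventually periodic: after a pre-period of length 1 it cycles with period 24.
For j ≥ 2, x[j] depends only on (j - 2) mod 24. (93 - 2) mod 24 = 19, so x[93] = x[21] = 12.

12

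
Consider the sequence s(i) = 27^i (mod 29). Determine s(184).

Computing terms: s(0) = 1; s(1) = 27; s(2) = 4; s(3) = 21; s(4) = 16; s(5) = 26; s(6) = 6; s(7) = 17; s(8) = 24; s(9) = 10; s(10) = 9; s(11) = 11; s(12) = 7; s(13) = 15; s(14) = 28; s(15) = 2; s(16) = 25; s(17) = 8; s(18) = 13; s(19) = 3; s(20) = 23; s(21) = 12; s(22) = 5; s(23) = 19; s(24) = 20; s(25) = 18; s(26) = 22; s(27) = 14; s(28) = 1.
Since s(28) = s(0) = 1, the sequence is periodic with period 28.
So s(184) = s(0 + ((184-0) mod 28)) = s(16) = 25.

25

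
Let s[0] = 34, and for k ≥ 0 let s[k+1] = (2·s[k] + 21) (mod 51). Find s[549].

5

We have s[0] = 34,  s[1] = 38,  s[2] = 46,  s[3] = 11,  s[4] = 43,  s[5] = 5,  s[6] = 31,  s[7] = 32,  s[8] = 34.
The sequence repeats with period 8.
(549 - 0) mod 8 = 5, so s[549] = s[5] = 5.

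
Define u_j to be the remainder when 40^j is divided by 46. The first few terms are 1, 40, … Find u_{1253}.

Listing terms: u_0 = 1,  u_1 = 40,  u_2 = 36,  u_3 = 14,  u_4 = 8,  u_5 = 44,  u_6 = 12,  u_7 = 20,  u_8 = 18,  u_9 = 30,  u_{10} = 4,  u_{11} = 22,  u_{12} = 6,  u_{13} = 10,  u_{14} = 32,  u_{15} = 38,  u_{16} = 2,  u_{17} = 34,  u_{18} = 26,  u_{19} = 28,  u_{20} = 16,  u_{21} = 42,  u_{22} = 24,  u_{23} = 40.
Since u_{23} = u_1 = 40, the sequence is eventually periodic: after a pre-period of length 1 it cycles with period 22.
For j ≥ 1, u_j depends only on (j - 1) mod 22. (1253 - 1) mod 22 = 20, so u_{1253} = u_{21} = 42.

42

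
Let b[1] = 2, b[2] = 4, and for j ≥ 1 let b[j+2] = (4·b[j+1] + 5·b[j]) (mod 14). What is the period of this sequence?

Listing terms: b[1] = 2, b[2] = 4, b[3] = 12, b[4] = 12, b[5] = 10, b[6] = 2, b[7] = 2, b[8] = 4.
The sequence repeats with period 6.

6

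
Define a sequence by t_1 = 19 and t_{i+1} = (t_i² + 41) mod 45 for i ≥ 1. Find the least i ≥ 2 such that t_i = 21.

4

t_1 = 19,  t_2 = 42,  t_3 = 5,  t_4 = 21,  t_5 = 32,  t_6 = 30,  t_7 = 41,  t_8 = 12,  t_9 = 5.
Since t_9 = t_3 = 5, the sequence is eventually periodic: after a pre-period of length 2 it cycles with period 6.
The value 21 first appears (with i ≥ 2) at t_4.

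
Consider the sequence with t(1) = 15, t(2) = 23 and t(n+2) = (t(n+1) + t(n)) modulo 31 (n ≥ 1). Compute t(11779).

28

We have t(1) = 15, t(2) = 23, t(3) = 7, t(4) = 30, t(5) = 6, t(6) = 5, t(7) = 11, t(8) = 16, t(9) = 27, t(10) = 12, t(11) = 8, t(12) = 20, t(13) = 28, t(14) = 17, t(15) = 14, t(16) = 0, t(17) = 14, t(18) = 14, t(19) = 28, t(20) = 11, t(21) = 8, t(22) = 19, t(23) = 27, t(24) = 15, t(25) = 11, t(26) = 26, t(27) = 6, t(28) = 1, t(29) = 7, t(30) = 8, t(31) = 15, t(32) = 23.
Since (t(31), t(32)) = (t(1), t(2)) = (15, 23) (two consecutive terms determine the rest), the sequence is periodic with period 30.
(11779 - 1) mod 30 = 18, so t(11779) = t(19) = 28.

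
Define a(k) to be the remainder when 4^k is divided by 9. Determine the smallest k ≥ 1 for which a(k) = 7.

2

Listing terms: a(0) = 1,  a(1) = 4,  a(2) = 7,  a(3) = 1.
The sequence repeats with period 3.
The value 7 first appears (with k ≥ 1) at a(2).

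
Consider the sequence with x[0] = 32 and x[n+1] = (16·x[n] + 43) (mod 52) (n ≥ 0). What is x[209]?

31

Listing terms: x[0] = 32; x[1] = 35; x[2] = 31; x[3] = 19; x[4] = 35.
Since x[4] = x[1] = 35, the sequence is eventually periodic: after a pre-period of length 1 it cycles with period 3.
For n ≥ 1, x[n] depends only on (n - 1) mod 3. (209 - 1) mod 3 = 1, so x[209] = x[2] = 31.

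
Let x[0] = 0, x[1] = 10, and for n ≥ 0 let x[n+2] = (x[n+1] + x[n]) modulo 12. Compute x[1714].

Computing terms: x[0] = 0; x[1] = 10; x[2] = 10; x[3] = 8; x[4] = 6; x[5] = 2; x[6] = 8; x[7] = 10; x[8] = 6; x[9] = 4; x[10] = 10; x[11] = 2; x[12] = 0; x[13] = 2; x[14] = 2; x[15] = 4; x[16] = 6; x[17] = 10; x[18] = 4; x[19] = 2; x[20] = 6; x[21] = 8; x[22] = 2; x[23] = 10; x[24] = 0; x[25] = 10.
The sequence repeats with period 24.
So x[1714] = x[0 + ((1714-0) mod 24)] = x[10] = 10.

10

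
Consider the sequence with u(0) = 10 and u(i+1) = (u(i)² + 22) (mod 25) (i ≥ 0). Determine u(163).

8

u(0) = 10; u(1) = 22; u(2) = 6; u(3) = 8; u(4) = 11; u(5) = 18; u(6) = 21; u(7) = 13; u(8) = 16; u(9) = 3; u(10) = 6.
Since u(10) = u(2) = 6, the sequence is eventually periodic: after a pre-period of length 2 it cycles with period 8.
For i ≥ 2, u(i) depends only on (i - 2) mod 8. (163 - 2) mod 8 = 1, so u(163) = u(3) = 8.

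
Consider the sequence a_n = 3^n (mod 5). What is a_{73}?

3

We have a_1 = 3,  a_2 = 4,  a_3 = 2,  a_4 = 1,  a_5 = 3.
The sequence repeats with period 4.
(73 - 1) mod 4 = 0, so a_{73} = a_1 = 3.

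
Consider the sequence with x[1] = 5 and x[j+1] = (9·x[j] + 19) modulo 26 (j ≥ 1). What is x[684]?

We have x[1] = 5, x[2] = 12, x[3] = 23, x[4] = 18, x[5] = 25, x[6] = 10, x[7] = 5.
Since x[7] = x[1] = 5, the sequence is periodic with period 6.
(684 - 1) mod 6 = 5, so x[684] = x[6] = 10.

10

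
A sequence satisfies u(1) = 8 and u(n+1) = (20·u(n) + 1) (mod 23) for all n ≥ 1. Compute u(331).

8

Listing terms: u(1) = 8,  u(2) = 0,  u(3) = 1,  u(4) = 21,  u(5) = 7,  u(6) = 3,  u(7) = 15,  u(8) = 2,  u(9) = 18,  u(10) = 16,  u(11) = 22,  u(12) = 4,  u(13) = 12,  u(14) = 11,  u(15) = 14,  u(16) = 5,  u(17) = 9,  u(18) = 20,  u(19) = 10,  u(20) = 17,  u(21) = 19,  u(22) = 13,  u(23) = 8.
Since u(23) = u(1) = 8, the sequence is periodic with period 22.
(331 - 1) mod 22 = 0, so u(331) = u(1) = 8.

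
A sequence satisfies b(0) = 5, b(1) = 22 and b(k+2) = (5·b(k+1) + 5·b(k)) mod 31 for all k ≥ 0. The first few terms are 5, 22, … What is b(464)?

b(0) = 5; b(1) = 22; b(2) = 11; b(3) = 10; b(4) = 12; b(5) = 17; b(6) = 21; b(7) = 4; b(8) = 1; b(9) = 25; b(10) = 6; b(11) = 0; b(12) = 30; b(13) = 26; b(14) = 1; b(15) = 11; b(16) = 29; b(17) = 14; b(18) = 29; b(19) = 29; b(20) = 11; b(21) = 14; b(22) = 1; b(23) = 13; b(24) = 8; b(25) = 12; b(26) = 7; b(27) = 2; b(28) = 14; b(29) = 18; b(30) = 5; b(31) = 22.
The sequence repeats with period 30.
So b(464) = b(0 + ((464-0) mod 30)) = b(14) = 1.

1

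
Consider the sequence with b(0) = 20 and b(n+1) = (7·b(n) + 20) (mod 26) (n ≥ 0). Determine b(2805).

10

Computing terms: b(0) = 20,  b(1) = 4,  b(2) = 22,  b(3) = 18,  b(4) = 16,  b(5) = 2,  b(6) = 8,  b(7) = 24,  b(8) = 6,  b(9) = 10,  b(10) = 12,  b(11) = 0,  b(12) = 20.
The sequence repeats with period 12.
(2805 - 0) mod 12 = 9, so b(2805) = b(9) = 10.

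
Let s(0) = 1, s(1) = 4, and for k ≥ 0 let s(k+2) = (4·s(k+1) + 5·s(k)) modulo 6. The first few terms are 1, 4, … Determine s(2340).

Computing terms: s(0) = 1,  s(1) = 4,  s(2) = 3,  s(3) = 2,  s(4) = 5,  s(5) = 0,  s(6) = 1,  s(7) = 4.
Since (s(6), s(7)) = (s(0), s(1)) = (1, 4) (two consecutive terms determine the rest), the sequence is periodic with period 6.
(2340 - 0) mod 6 = 0, so s(2340) = s(0) = 1.

1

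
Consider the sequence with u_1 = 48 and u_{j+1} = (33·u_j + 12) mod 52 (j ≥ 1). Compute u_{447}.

4

u_1 = 48; u_2 = 36; u_3 = 4; u_4 = 40; u_5 = 32; u_6 = 28; u_7 = 0; u_8 = 12; u_9 = 44; u_{10} = 8; u_{11} = 16; u_{12} = 20; u_{13} = 48.
The sequence repeats with period 12.
So u_{447} = u_{1 + ((447-1) mod 12)} = u_3 = 4.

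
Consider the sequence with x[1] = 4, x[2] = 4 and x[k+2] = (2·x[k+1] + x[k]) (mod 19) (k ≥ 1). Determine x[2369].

x[1] = 4,  x[2] = 4,  x[3] = 12,  x[4] = 9,  x[5] = 11,  x[6] = 12,  x[7] = 16,  x[8] = 6,  x[9] = 9,  x[10] = 5,  x[11] = 0,  x[12] = 5,  x[13] = 10,  x[14] = 6,  x[15] = 3,  x[16] = 12,  x[17] = 8,  x[18] = 9,  x[19] = 7,  x[20] = 4,  x[21] = 15,  x[22] = 15,  x[23] = 7,  x[24] = 10,  x[25] = 8,  x[26] = 7,  x[27] = 3,  x[28] = 13,  x[29] = 10,  x[30] = 14,  x[31] = 0,  x[32] = 14,  x[33] = 9,  x[34] = 13,  x[35] = 16,  x[36] = 7,  x[37] = 11,  x[38] = 10,  x[39] = 12,  x[40] = 15,  x[41] = 4,  x[42] = 4.
The sequence repeats with period 40.
So x[2369] = x[1 + ((2369-1) mod 40)] = x[9] = 9.

9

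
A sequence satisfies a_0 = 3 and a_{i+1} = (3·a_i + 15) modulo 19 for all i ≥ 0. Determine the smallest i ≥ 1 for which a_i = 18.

10

We have a_0 = 3; a_1 = 5; a_2 = 11; a_3 = 10; a_4 = 7; a_5 = 17; a_6 = 9; a_7 = 4; a_8 = 8; a_9 = 1; a_{10} = 18; a_{11} = 12; a_{12} = 13; a_{13} = 16; a_{14} = 6; a_{15} = 14; a_{16} = 0; a_{17} = 15; a_{18} = 3.
Since a_{18} = a_0 = 3, the sequence is periodic with period 18.
The value 18 first appears (with i ≥ 1) at a_{10}.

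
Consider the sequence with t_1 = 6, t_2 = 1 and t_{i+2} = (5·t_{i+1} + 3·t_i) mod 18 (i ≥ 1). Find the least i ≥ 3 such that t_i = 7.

8

t_1 = 6; t_2 = 1; t_3 = 5; t_4 = 10; t_5 = 11; t_6 = 13; t_7 = 8; t_8 = 7; t_9 = 5; t_{10} = 10.
Since (t_9, t_{10}) = (t_3, t_4) = (5, 10) (two consecutive terms determine the rest), the sequence is eventually periodic: after a pre-period of length 2 it cycles with period 6.
The value 7 first appears (with i ≥ 3) at t_8.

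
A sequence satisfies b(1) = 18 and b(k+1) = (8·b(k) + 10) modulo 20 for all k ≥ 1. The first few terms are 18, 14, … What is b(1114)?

14

Listing terms: b(1) = 18,  b(2) = 14,  b(3) = 2,  b(4) = 6,  b(5) = 18.
The sequence repeats with period 4.
(1114 - 1) mod 4 = 1, so b(1114) = b(2) = 14.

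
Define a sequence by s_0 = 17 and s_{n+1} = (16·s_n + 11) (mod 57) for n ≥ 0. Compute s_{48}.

Listing terms: s_0 = 17, s_1 = 55, s_2 = 36, s_3 = 17.
The sequence repeats with period 3.
(48 - 0) mod 3 = 0, so s_{48} = s_0 = 17.

17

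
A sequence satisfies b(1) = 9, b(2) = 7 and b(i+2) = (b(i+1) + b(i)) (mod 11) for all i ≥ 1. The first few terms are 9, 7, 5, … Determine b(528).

Listing terms: b(1) = 9; b(2) = 7; b(3) = 5; b(4) = 1; b(5) = 6; b(6) = 7; b(7) = 2; b(8) = 9; b(9) = 0; b(10) = 9; b(11) = 9; b(12) = 7.
Since (b(11), b(12)) = (b(1), b(2)) = (9, 7) (two consecutive terms determine the rest), the sequence is periodic with period 10.
(528 - 1) mod 10 = 7, so b(528) = b(8) = 9.

9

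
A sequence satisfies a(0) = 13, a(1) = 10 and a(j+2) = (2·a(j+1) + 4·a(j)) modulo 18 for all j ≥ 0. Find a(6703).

Listing terms: a(0) = 13; a(1) = 10; a(2) = 0; a(3) = 4; a(4) = 8; a(5) = 14; a(6) = 6; a(7) = 14; a(8) = 16; a(9) = 16; a(10) = 6; a(11) = 4; a(12) = 14; a(13) = 8; a(14) = 0; a(15) = 14; a(16) = 10; a(17) = 4; a(18) = 12; a(19) = 4; a(20) = 2; a(21) = 2; a(22) = 12; a(23) = 14; a(24) = 4; a(25) = 10; a(26) = 0.
Since (a(25), a(26)) = (a(1), a(2)) = (10, 0) (two consecutive terms determine the rest), the sequence is eventually periodic: after a pre-period of length 1 it cycles with period 24.
For j ≥ 1, a(j) depends only on (j - 1) mod 24. (6703 - 1) mod 24 = 6, so a(6703) = a(7) = 14.

14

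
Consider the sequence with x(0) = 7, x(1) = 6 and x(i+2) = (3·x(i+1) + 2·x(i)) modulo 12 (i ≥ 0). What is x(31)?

We have x(0) = 7,  x(1) = 6,  x(2) = 8,  x(3) = 0,  x(4) = 4,  x(5) = 0,  x(6) = 8,  x(7) = 0.
Since (x(6), x(7)) = (x(2), x(3)) = (8, 0) (two consecutive terms determine the rest), the sequence is eventually periodic: after a pre-period of length 2 it cycles with period 4.
For i ≥ 2, x(i) depends only on (i - 2) mod 4. (31 - 2) mod 4 = 1, so x(31) = x(3) = 0.

0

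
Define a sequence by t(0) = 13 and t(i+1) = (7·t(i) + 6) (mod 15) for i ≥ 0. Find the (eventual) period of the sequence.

4

t(0) = 13; t(1) = 7; t(2) = 10; t(3) = 1; t(4) = 13.
Since t(4) = t(0) = 13, the sequence is periodic with period 4.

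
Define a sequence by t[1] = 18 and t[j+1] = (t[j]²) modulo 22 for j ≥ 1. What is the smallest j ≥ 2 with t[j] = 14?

Listing terms: t[1] = 18,  t[2] = 16,  t[3] = 14,  t[4] = 20,  t[5] = 4,  t[6] = 16.
Since t[6] = t[2] = 16, the sequence is eventually periodic: after a pre-period of length 1 it cycles with period 4.
The value 14 first appears (with j ≥ 2) at t[3].

3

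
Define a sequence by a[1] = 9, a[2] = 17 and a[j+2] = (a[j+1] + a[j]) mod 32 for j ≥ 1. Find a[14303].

Listing terms: a[1] = 9; a[2] = 17; a[3] = 26; a[4] = 11; a[5] = 5; a[6] = 16; a[7] = 21; a[8] = 5; a[9] = 26; a[10] = 31; a[11] = 25; a[12] = 24; a[13] = 17; a[14] = 9; a[15] = 26; a[16] = 3; a[17] = 29; a[18] = 0; a[19] = 29; a[20] = 29; a[21] = 26; a[22] = 23; a[23] = 17; a[24] = 8; a[25] = 25; a[26] = 1; a[27] = 26; a[28] = 27; a[29] = 21; a[30] = 16; a[31] = 5; a[32] = 21; a[33] = 26; a[34] = 15; a[35] = 9; a[36] = 24; a[37] = 1; a[38] = 25; a[39] = 26; a[40] = 19; a[41] = 13; a[42] = 0; a[43] = 13; a[44] = 13; a[45] = 26; a[46] = 7; a[47] = 1; a[48] = 8; a[49] = 9; a[50] = 17.
The sequence repeats with period 48.
(14303 - 1) mod 48 = 46, so a[14303] = a[47] = 1.

1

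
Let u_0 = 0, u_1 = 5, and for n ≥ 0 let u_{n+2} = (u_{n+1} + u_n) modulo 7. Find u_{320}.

0

Listing terms: u_0 = 0, u_1 = 5, u_2 = 5, u_3 = 3, u_4 = 1, u_5 = 4, u_6 = 5, u_7 = 2, u_8 = 0, u_9 = 2, u_{10} = 2, u_{11} = 4, u_{12} = 6, u_{13} = 3, u_{14} = 2, u_{15} = 5, u_{16} = 0, u_{17} = 5.
The sequence repeats with period 16.
So u_{320} = u_{0 + ((320-0) mod 16)} = u_0 = 0.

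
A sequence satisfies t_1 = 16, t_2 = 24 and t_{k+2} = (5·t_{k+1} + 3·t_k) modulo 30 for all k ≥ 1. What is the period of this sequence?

8

t_1 = 16; t_2 = 24; t_3 = 18; t_4 = 12; t_5 = 24; t_6 = 6; t_7 = 12; t_8 = 18; t_9 = 6; t_{10} = 24; t_{11} = 18.
Since (t_{10}, t_{11}) = (t_2, t_3) = (24, 18) (two consecutive terms determine the rest), the sequence is eventually periodic: after a pre-period of length 1 it cycles with period 8.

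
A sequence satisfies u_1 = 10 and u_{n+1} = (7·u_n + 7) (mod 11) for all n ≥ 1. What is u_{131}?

10

We have u_1 = 10; u_2 = 0; u_3 = 7; u_4 = 1; u_5 = 3; u_6 = 6; u_7 = 5; u_8 = 9; u_9 = 4; u_{10} = 2; u_{11} = 10.
The sequence repeats with period 10.
(131 - 1) mod 10 = 0, so u_{131} = u_1 = 10.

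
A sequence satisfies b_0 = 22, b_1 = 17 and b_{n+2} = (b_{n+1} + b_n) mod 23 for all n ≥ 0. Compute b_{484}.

b_0 = 22, b_1 = 17, b_2 = 16, b_3 = 10, b_4 = 3, b_5 = 13, b_6 = 16, b_7 = 6, b_8 = 22, b_9 = 5, b_{10} = 4, b_{11} = 9, b_{12} = 13, b_{13} = 22, b_{14} = 12, b_{15} = 11, b_{16} = 0, b_{17} = 11, b_{18} = 11, b_{19} = 22, b_{20} = 10, b_{21} = 9, b_{22} = 19, b_{23} = 5, b_{24} = 1, b_{25} = 6, b_{26} = 7, b_{27} = 13, b_{28} = 20, b_{29} = 10, b_{30} = 7, b_{31} = 17, b_{32} = 1, b_{33} = 18, b_{34} = 19, b_{35} = 14, b_{36} = 10, b_{37} = 1, b_{38} = 11, b_{39} = 12, b_{40} = 0, b_{41} = 12, b_{42} = 12, b_{43} = 1, b_{44} = 13, b_{45} = 14, b_{46} = 4, b_{47} = 18, b_{48} = 22, b_{49} = 17.
Since (b_{48}, b_{49}) = (b_0, b_1) = (22, 17) (two consecutive terms determine the rest), the sequence is periodic with period 48.
(484 - 0) mod 48 = 4, so b_{484} = b_4 = 3.

3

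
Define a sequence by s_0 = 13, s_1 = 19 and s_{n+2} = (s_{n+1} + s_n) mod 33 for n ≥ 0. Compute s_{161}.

19

s_0 = 13, s_1 = 19, s_2 = 32, s_3 = 18, s_4 = 17, s_5 = 2, s_6 = 19, s_7 = 21, s_8 = 7, s_9 = 28, s_{10} = 2, s_{11} = 30, s_{12} = 32, s_{13} = 29, s_{14} = 28, s_{15} = 24, s_{16} = 19, s_{17} = 10, s_{18} = 29, s_{19} = 6, s_{20} = 2, s_{21} = 8, s_{22} = 10, s_{23} = 18, s_{24} = 28, s_{25} = 13, s_{26} = 8, s_{27} = 21, s_{28} = 29, s_{29} = 17, s_{30} = 13, s_{31} = 30, s_{32} = 10, s_{33} = 7, s_{34} = 17, s_{35} = 24, s_{36} = 8, s_{37} = 32, s_{38} = 7, s_{39} = 6, s_{40} = 13, s_{41} = 19.
The sequence repeats with period 40.
So s_{161} = s_{0 + ((161-0) mod 40)} = s_1 = 19.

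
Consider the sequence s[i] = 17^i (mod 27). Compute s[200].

19

We have s[1] = 17; s[2] = 19; s[3] = 26; s[4] = 10; s[5] = 8; s[6] = 1; s[7] = 17.
The sequence repeats with period 6.
(200 - 1) mod 6 = 1, so s[200] = s[2] = 19.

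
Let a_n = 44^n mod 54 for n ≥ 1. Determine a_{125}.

a_1 = 44, a_2 = 46, a_3 = 26, a_4 = 10, a_5 = 8, a_6 = 28, a_7 = 44.
The sequence repeats with period 6.
(125 - 1) mod 6 = 4, so a_{125} = a_5 = 8.

8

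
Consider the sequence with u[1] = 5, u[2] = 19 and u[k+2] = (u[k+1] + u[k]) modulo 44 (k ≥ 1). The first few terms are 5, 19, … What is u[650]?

u[1] = 5, u[2] = 19, u[3] = 24, u[4] = 43, u[5] = 23, u[6] = 22, u[7] = 1, u[8] = 23, u[9] = 24, u[10] = 3, u[11] = 27, u[12] = 30, u[13] = 13, u[14] = 43, u[15] = 12, u[16] = 11, u[17] = 23, u[18] = 34, u[19] = 13, u[20] = 3, u[21] = 16, u[22] = 19, u[23] = 35, u[24] = 10, u[25] = 1, u[26] = 11, u[27] = 12, u[28] = 23, u[29] = 35, u[30] = 14, u[31] = 5, u[32] = 19.
The sequence repeats with period 30.
(650 - 1) mod 30 = 19, so u[650] = u[20] = 3.

3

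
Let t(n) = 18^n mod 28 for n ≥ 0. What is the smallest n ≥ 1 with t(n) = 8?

3

We have t(0) = 1,  t(1) = 18,  t(2) = 16,  t(3) = 8,  t(4) = 4,  t(5) = 16.
Since t(5) = t(2) = 16, the sequence is eventually periodic: after a pre-period of length 2 it cycles with period 3.
The value 8 first appears (with n ≥ 1) at t(3).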